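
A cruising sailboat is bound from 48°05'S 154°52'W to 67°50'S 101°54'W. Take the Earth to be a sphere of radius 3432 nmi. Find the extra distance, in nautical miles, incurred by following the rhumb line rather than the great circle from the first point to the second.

Great circle: cos σ = sin φ₁ sin φ₂ + cos φ₁ cos φ₂ cos Δλ,  σ = 0.5718 rad → d_gc = 1962.4 nmi
Rhumb line: Δψ = -0.6706, q = Δφ/Δψ = 0.5141, d_rh = R√(Δφ²+q²Δλ²) = 2014.8 nmi
Excess = 2014.8 − 1962.4 = 52.4 ≈ 52 nmi

52 nmi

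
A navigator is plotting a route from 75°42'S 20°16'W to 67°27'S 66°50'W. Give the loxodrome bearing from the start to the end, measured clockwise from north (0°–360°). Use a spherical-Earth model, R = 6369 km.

Δψ = ln[tan(π/4+φ₂/2)/tan(π/4+φ₁/2)] = +0.4633
Δλ = -0.8127 rad (taken the short way round)
course = atan2(Δλ, Δψ) = 299.68°

299.7°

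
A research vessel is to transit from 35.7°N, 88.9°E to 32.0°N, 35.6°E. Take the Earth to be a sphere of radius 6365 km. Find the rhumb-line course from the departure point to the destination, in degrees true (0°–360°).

Meridional parts: M(φ₁)=+0.6678, M(φ₂)=+0.5900 → ΔM = -0.0778;  Δλ = -0.9303 rad
tan C = Δλ / ΔM = +11.9597 → C = 265.22°

265.2°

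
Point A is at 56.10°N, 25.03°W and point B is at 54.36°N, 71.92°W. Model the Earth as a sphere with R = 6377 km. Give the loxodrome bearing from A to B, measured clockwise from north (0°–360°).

Δψ = ln[tan(π/4+φ₂/2)/tan(π/4+φ₁/2)] = -0.0533
Δλ = -0.8184 rad (taken the short way round)
course = atan2(Δλ, Δψ) = 266.28°

266.3°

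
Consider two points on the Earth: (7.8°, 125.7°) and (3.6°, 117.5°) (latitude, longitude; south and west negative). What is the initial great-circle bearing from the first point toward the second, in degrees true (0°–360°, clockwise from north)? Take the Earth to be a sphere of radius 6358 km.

N = sin Δλ·cos φ₂ = -0.1423;  D = cos φ₁ sin φ₂ − sin φ₁ cos φ₂ cos Δλ = -0.0719
initial course = atan2(N, D) = 243.22°

243.2°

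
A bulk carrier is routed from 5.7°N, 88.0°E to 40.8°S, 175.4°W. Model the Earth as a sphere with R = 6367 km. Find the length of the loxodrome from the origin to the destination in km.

11159 km

Rhumb course C = atan2(Δλ, Δψ) with Δψ = ln[tan(π/4+φ₂/2)/tan(π/4+φ₁/2)] = -0.8809, Δλ = +1.6860 → C = 117.59°
d = R·|Δφ| / |cos C| = 6367·0.81158 / 0.46308 = 11159 km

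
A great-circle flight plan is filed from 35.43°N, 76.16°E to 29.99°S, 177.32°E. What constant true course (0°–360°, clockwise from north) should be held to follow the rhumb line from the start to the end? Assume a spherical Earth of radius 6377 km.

Δψ = ln[tan(π/4+φ₂/2)/tan(π/4+φ₁/2)] = -1.2111
Δλ = +1.7656 rad (taken the short way round)
course = atan2(Δλ, Δψ) = 124.45°

124.4°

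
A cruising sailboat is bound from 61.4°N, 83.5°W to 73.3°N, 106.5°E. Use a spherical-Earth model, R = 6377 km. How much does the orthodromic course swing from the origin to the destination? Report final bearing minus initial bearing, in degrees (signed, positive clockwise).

Initial bearing θ₁ = atan2(sin Δλ cos φ₂, cos φ₁ sin φ₂ − sin φ₁ cos φ₂ cos Δλ) = 355.96°
Final bearing θ₂ = (initial bearing from the destination back to the start) + 180° = 186.74°
Δθ = θ₂ − θ₁ = -169.2°

-169.2°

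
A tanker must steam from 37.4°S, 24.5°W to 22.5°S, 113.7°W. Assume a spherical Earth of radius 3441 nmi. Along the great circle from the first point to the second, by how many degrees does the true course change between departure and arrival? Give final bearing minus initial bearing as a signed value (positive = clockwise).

+52.8°

Initial bearing θ₁ = atan2(sin Δλ cos φ₂, cos φ₁ sin φ₂ − sin φ₁ cos φ₂ cos Δλ) = 252.22°
Final bearing θ₂ = (initial bearing from the destination back to the start) + 180° = 305.03°
Δθ = θ₂ − θ₁ = +52.8°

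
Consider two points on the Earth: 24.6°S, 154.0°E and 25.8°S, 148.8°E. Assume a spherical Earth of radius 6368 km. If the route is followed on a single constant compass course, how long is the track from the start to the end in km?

540 km

Δψ = ln[tan(π/4+φ₂/2)/tan(π/4+φ₁/2)] = -0.0231;  Δφ = -0.0209 rad,  Δλ = -0.0908 rad
q = Δφ/Δψ = 0.9048
d = R·√(Δφ² + q²Δλ²) = 6368·0.08475 = 540 km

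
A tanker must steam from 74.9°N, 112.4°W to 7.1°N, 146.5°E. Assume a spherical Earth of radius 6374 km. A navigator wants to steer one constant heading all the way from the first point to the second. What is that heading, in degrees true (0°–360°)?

222.9°

Meridional parts: M(φ₁)=+2.0209, M(φ₂)=+0.1242 → ΔM = -1.8966;  Δλ = -1.7645 rad
tan C = Δλ / ΔM = +0.9303 → C = 222.93°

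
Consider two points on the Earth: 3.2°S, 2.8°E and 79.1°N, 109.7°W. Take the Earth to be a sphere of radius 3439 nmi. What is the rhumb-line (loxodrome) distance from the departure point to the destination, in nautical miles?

Rhumb course C = atan2(Δλ, Δψ) with Δψ = ln[tan(π/4+φ₂/2)/tan(π/4+φ₁/2)] = +2.4055, Δλ = -1.9635 → C = 320.78°
d = R·|Δφ| / |cos C| = 3439·1.43641 / 0.77469 = 6377 nmi

6377 nmi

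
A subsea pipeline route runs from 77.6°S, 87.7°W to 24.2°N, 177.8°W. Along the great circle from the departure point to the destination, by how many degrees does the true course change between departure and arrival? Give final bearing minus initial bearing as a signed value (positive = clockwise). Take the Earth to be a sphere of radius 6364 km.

At departure: θ₁ = atan2(sin Δλ cos φ₂, cos φ₁ sin φ₂ − sin φ₁ cos φ₂ cos Δλ) = 275.42°
At arrival: θ₂ = atan2(sin Δλ cos φ₁, −cos φ₂ sin φ₁ + sin φ₂ cos φ₁ cos Δλ) = 346.45°
Δθ = θ₂ − θ₁ = +71.0°

+71.0°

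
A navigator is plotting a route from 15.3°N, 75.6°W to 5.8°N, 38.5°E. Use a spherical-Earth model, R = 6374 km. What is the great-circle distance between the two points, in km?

12395 km

Haversine: a = sin²(Δφ/2)+cos φ₁ cos φ₂ sin²(Δλ/2) = 0.68259;  σ = 2·atan2(√a,√(1−a))
σ = 111.418° → d = Rσ = 6374·1.94462 = 12395 km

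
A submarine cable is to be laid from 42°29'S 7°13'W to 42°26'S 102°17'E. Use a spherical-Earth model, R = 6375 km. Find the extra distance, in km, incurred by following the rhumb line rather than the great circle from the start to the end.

Great circle: cos σ = sin φ₁ sin φ₂ + cos φ₁ cos φ₂ cos Δλ,  σ = 1.2932 rad → d_gc = 8244.4 km
Rhumb line: Δψ = +0.0012, q = Δφ/Δψ = 0.7378, d_rh = R√(Δφ²+q²Δλ²) = 8988.6 km
Excess = 8988.6 − 8244.4 = 744.2 ≈ 744 km

744 km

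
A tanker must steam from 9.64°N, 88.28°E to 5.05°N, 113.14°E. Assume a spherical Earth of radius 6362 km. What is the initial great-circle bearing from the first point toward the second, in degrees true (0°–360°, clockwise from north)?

98.8°

θ = atan2( sin Δλ·cos φ₂ ,  cos φ₁ sin φ₂ − sin φ₁ cos φ₂ cos Δλ )
  = atan2(+0.4188, -0.0646) = 98.77°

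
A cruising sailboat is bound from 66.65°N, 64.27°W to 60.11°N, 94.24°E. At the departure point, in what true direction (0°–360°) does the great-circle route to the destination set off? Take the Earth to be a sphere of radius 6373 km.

13.3°

θ = atan2( sin Δλ·cos φ₂ ,  cos φ₁ sin φ₂ − sin φ₁ cos φ₂ cos Δλ )
  = atan2(+0.1826, +0.7693) = 13.35°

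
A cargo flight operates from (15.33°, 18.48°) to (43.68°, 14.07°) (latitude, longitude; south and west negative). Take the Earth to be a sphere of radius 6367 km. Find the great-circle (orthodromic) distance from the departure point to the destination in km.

Haversine: a = sin²(Δφ/2)+cos φ₁ cos φ₂ sin²(Δλ/2) = 0.06100;  σ = 2·atan2(√a,√(1−a))
σ = 28.598° → d = Rσ = 6367·0.49913 = 3178 km

3178 km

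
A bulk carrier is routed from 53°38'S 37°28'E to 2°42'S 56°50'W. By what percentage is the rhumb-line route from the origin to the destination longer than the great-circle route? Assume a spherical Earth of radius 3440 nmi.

Great circle: σ = 1.5773 rad → d_gc = Rσ = 5425.8 nmi
Rhumb: Δφ = +0.8890, Δλ = -1.6458, Δψ = +1.0662, q = Δφ/Δψ = 0.8338 → d_rh = R√(Δφ²+q²Δλ²) = 5624.5 nmi
Excess = (5624.5 − 5425.8) / 5425.8 = 198.7 / 5425.8 = 3.66% ≈ 3.7%

3.7%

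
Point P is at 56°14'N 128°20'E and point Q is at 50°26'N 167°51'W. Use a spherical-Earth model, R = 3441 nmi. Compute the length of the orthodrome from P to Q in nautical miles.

Haversine: a = sin²(Δφ/2)+cos φ₁ cos φ₂ sin²(Δλ/2) = 0.10147;  σ = 2·atan2(√a,√(1−a))
σ = 37.150° → d = Rσ = 3441·0.64839 = 2231 nmi

2231 nmi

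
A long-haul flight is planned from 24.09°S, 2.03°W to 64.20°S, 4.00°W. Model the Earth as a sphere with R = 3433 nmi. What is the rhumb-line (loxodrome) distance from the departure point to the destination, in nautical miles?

2405 nmi

Δψ = ln[tan(π/4+φ₂/2)/tan(π/4+φ₁/2)] = -1.0405;  Δφ = -0.7001 rad,  Δλ = -0.0344 rad
q = Δφ/Δψ = 0.6728
d = R·√(Δφ² + q²Δλ²) = 3433·0.70043 = 2405 nmi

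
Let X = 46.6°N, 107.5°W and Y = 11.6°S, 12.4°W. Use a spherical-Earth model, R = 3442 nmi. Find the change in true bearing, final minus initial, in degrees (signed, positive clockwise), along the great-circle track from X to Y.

Initial bearing θ₁ = atan2(sin Δλ cos φ₂, cos φ₁ sin φ₂ − sin φ₁ cos φ₂ cos Δλ) = 94.39°
Final bearing θ₂ = (initial bearing from the destination back to the start) + 180° = 135.62°
Δθ = θ₂ − θ₁ = +41.2°

+41.2°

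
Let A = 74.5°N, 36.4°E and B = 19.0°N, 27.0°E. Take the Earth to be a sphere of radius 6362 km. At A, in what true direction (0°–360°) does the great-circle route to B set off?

190.8°

θ = atan2( sin Δλ·cos φ₂ ,  cos φ₁ sin φ₂ − sin φ₁ cos φ₂ cos Δλ )
  = atan2(-0.1544, -0.8119) = 190.77°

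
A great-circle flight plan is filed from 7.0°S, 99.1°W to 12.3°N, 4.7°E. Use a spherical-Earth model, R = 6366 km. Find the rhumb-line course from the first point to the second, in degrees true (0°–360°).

79.4°

Meridional parts: M(φ₁)=-0.1225, M(φ₂)=+0.2163 → ΔM = +0.3388;  Δλ = +1.8117 rad
tan C = Δλ / ΔM = +5.3469 → C = 79.41°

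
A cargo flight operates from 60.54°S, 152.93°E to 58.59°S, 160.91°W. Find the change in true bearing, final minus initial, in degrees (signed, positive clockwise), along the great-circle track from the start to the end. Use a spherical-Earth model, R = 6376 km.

-40.4°

Initial bearing θ₁ = atan2(sin Δλ cos φ₂, cos φ₁ sin φ₂ − sin φ₁ cos φ₂ cos Δλ) = 105.67°
Final bearing θ₂ = (initial bearing from the destination back to the start) + 180° = 65.32°
Δθ = θ₂ − θ₁ = -40.4°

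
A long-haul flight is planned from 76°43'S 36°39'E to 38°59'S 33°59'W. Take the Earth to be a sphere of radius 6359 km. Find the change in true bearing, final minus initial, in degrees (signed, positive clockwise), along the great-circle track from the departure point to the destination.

+64.7°

Initial bearing θ₁ = atan2(sin Δλ cos φ₂, cos φ₁ sin φ₂ − sin φ₁ cos φ₂ cos Δλ) = 278.25°
Final bearing θ₂ = (initial bearing from the destination back to the start) + 180° = 342.99°
Δθ = θ₂ − θ₁ = +64.7°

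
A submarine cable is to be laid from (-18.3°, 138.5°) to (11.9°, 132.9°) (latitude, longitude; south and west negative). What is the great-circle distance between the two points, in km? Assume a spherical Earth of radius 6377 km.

3417 km

cos σ = sin φ₁ sin φ₂ + cos φ₁ cos φ₂ cos Δλ
      = sin(-18.30°)sin(11.90°) + cos(-18.30°)cos(11.90°)cos(-5.60°) = 0.8598
σ = 30.701° → d = Rσ = 6377·0.53584 = 3417 km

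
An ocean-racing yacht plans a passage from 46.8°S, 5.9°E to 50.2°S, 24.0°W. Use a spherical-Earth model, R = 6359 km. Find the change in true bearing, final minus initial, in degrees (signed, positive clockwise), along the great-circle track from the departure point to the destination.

+22.6°

At departure: θ₁ = atan2(sin Δλ cos φ₂, cos φ₁ sin φ₂ − sin φ₁ cos φ₂ cos Δλ) = 249.17°
At arrival: θ₂ = atan2(sin Δλ cos φ₁, −cos φ₂ sin φ₁ + sin φ₂ cos φ₁ cos Δλ) = 271.80°
Δθ = θ₂ − θ₁ = +22.6°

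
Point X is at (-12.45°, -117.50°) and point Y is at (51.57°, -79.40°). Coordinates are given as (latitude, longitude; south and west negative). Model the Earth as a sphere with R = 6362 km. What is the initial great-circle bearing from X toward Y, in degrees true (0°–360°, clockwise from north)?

23.8°

θ = atan2( sin Δλ·cos φ₂ ,  cos φ₁ sin φ₂ − sin φ₁ cos φ₂ cos Δλ )
  = atan2(+0.3835, +0.8704) = 23.78°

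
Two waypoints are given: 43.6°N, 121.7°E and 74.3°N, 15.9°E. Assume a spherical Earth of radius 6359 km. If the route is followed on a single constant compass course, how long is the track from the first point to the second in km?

6510 km

Δψ = ln[tan(π/4+φ₂/2)/tan(π/4+φ₁/2)] = +1.1342;  Δφ = +0.5358 rad,  Δλ = -1.8466 rad
q = Δφ/Δψ = 0.4724
d = R·√(Δφ² + q²Δλ²) = 6359·1.02376 = 6510 km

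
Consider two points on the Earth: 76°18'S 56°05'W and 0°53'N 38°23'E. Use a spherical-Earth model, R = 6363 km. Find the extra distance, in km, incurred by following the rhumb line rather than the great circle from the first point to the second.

623 km

Great circle: cos σ = sin φ₁ sin φ₂ + cos φ₁ cos φ₂ cos Δλ,  σ = 1.6042 rad → d_gc = 10207.7 km
Rhumb line: Δψ = +2.1346, q = Δφ/Δψ = 0.6311, d_rh = R√(Δφ²+q²Δλ²) = 10830.8 km
Excess = 10830.8 − 10207.7 = 623.1 ≈ 623 km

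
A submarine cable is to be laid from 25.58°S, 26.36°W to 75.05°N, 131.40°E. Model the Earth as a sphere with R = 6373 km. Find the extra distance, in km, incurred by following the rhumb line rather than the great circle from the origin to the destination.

Great circle: cos σ = sin φ₁ sin φ₂ + cos φ₁ cos φ₂ cos Δλ,  σ = 2.2556 rad → d_gc = 14375.06 km
Rhumb line: Δψ = +2.4930, q = Δφ/Δψ = 0.7045, d_rh = R√(Δφ²+q²Δλ²) = 16676.55 km
Excess = 16676.55 − 14375.06 = 2301.49 ≈ 2301 km

2301 km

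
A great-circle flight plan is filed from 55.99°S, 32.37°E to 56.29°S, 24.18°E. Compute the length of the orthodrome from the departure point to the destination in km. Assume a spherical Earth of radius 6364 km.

cos σ = sin φ₁ sin φ₂ + cos φ₁ cos φ₂ cos Δλ
      = sin(-55.99°)sin(-56.29°) + cos(-55.99°)cos(-56.29°)cos(-8.19°) = 0.9968
σ = 4.570° → d = Rσ = 6364·0.07977 = 508 km

508 km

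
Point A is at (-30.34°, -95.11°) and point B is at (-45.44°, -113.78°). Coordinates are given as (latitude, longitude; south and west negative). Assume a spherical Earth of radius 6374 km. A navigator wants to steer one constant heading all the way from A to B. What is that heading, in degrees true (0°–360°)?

224.1°

Meridional parts: M(φ₁)=-0.5562, M(φ₂)=-0.8923 → ΔM = -0.3361;  Δλ = -0.3259 rad
tan C = Δλ / ΔM = +0.9695 → C = 224.11°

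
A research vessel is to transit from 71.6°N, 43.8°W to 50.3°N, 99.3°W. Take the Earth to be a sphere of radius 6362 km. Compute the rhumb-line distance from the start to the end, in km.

Rhumb course C = atan2(Δλ, Δψ) with Δψ = ln[tan(π/4+φ₂/2)/tan(π/4+φ₁/2)] = -0.8015, Δλ = -0.9687 → C = 230.39°
d = R·|Δφ| / |cos C| = 6362·0.37176 / 0.63751 = 3710 km

3710 km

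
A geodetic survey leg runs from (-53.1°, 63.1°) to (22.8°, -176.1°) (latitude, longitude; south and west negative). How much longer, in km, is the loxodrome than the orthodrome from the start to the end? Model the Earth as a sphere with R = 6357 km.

461 km

Great circle: cos σ = sin φ₁ sin φ₂ + cos φ₁ cos φ₂ cos Δλ,  σ = 2.2060 rad → d_gc = 14023.3 km
Rhumb line: Δψ = +1.5066, q = Δφ/Δψ = 0.8793, d_rh = R√(Δφ²+q²Δλ²) = 14484.2 km
Excess = 14484.2 − 14023.3 = 460.9 ≈ 461 km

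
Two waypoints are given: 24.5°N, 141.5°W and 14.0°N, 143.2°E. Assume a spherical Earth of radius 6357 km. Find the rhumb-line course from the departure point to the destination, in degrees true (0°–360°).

261.6°

Δψ = ln[tan(π/4+φ₂/2)/tan(π/4+φ₁/2)] = -0.1945
Δλ = -1.3142 rad (taken the short way round)
course = atan2(Δλ, Δψ) = 261.58°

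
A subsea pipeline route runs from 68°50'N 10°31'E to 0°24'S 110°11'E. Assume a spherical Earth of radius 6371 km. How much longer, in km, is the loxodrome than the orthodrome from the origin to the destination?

Great circle: cos σ = sin φ₁ sin φ₂ + cos φ₁ cos φ₂ cos Δλ,  σ = 1.6380 rad → d_gc = 10435.6 km
Rhumb line: Δψ = -1.6845, q = Δφ/Δψ = 0.7173, d_rh = R√(Δφ²+q²Δλ²) = 11066.5 km
Excess = 11066.5 − 10435.6 = 630.9 ≈ 631 km

631 km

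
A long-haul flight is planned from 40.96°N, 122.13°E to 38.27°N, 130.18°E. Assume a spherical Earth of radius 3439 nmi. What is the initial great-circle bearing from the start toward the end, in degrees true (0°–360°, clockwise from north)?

110.8°

N = sin Δλ·cos φ₂ = +0.1099;  D = cos φ₁ sin φ₂ − sin φ₁ cos φ₂ cos Δλ = -0.0419
initial course = atan2(N, D) = 110.84°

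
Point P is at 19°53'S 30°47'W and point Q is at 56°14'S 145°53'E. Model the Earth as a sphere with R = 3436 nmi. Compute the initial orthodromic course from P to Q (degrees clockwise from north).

178.1°

θ = atan2( sin Δλ·cos φ₂ ,  cos φ₁ sin φ₂ − sin φ₁ cos φ₂ cos Δλ )
  = atan2(+0.0323, -0.9705) = 178.09°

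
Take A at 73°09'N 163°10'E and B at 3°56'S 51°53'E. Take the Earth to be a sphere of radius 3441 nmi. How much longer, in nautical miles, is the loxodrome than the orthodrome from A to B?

492 nmi

Great circle: cos σ = sin φ₁ sin φ₂ + cos φ₁ cos φ₂ cos Δλ,  σ = 1.7423 rad → d_gc = 5995.1 nmi
Rhumb line: Δψ = -1.9785, q = Δφ/Δψ = 0.6800, d_rh = R√(Δφ²+q²Δλ²) = 6487.3 nmi
Excess = 6487.3 − 5995.1 = 492.2 ≈ 492 nmi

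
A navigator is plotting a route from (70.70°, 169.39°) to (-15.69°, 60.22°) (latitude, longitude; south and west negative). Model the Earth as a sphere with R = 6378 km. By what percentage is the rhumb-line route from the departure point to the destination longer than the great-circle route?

Great circle: σ = 1.9388 rad → d_gc = Rσ = 12365.5 km
Rhumb: Δφ = -1.5078, Δλ = -1.9054, Δψ = -2.0491, q = Δφ/Δψ = 0.7358 → d_rh = R√(Δφ²+q²Δλ²) = 13131.8 km
Excess = (13131.8 − 12365.5) / 12365.5 = 766.3 / 12365.5 = 6.20% ≈ 6.2%

6.2%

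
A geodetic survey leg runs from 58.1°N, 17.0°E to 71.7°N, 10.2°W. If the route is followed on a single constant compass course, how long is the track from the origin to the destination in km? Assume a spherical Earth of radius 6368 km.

Δψ = ln[tan(π/4+φ₂/2)/tan(π/4+φ₁/2)] = +0.5735;  Δφ = +0.2374 rad,  Δλ = -0.4747 rad
q = Δφ/Δψ = 0.4139
d = R·√(Δφ² + q²Δλ²) = 6368·0.30815 = 1962 km

1962 km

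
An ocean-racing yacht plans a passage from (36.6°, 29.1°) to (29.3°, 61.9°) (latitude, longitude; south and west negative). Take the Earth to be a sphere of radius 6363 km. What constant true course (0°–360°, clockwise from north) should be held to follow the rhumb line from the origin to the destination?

104.9°

Δψ = ln[tan(π/4+φ₂/2)/tan(π/4+φ₁/2)] = -0.1520
Δλ = +0.5725 rad (taken the short way round)
course = atan2(Δλ, Δψ) = 104.87°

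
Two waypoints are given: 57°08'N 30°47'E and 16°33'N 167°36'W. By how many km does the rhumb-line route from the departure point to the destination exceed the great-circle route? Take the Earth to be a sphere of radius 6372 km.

2794 km

Great circle: cos σ = sin φ₁ sin φ₂ + cos φ₁ cos φ₂ cos Δλ,  σ = 1.8280 rad → d_gc = 11648.2 km
Rhumb line: Δψ = -0.9280, q = Δφ/Δψ = 0.7633, d_rh = R√(Δφ²+q²Δλ²) = 14442.2 km
Excess = 14442.2 − 11648.2 = 2794.0 ≈ 2794 km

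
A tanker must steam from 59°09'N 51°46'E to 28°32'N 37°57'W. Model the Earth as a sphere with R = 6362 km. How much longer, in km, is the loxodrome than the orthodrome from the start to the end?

433 km

Great circle: cos σ = sin φ₁ sin φ₂ + cos φ₁ cos φ₂ cos Δλ,  σ = 1.1458 rad → d_gc = 7289.6 km
Rhumb line: Δψ = -0.7677, q = Δφ/Δψ = 0.6961, d_rh = R√(Δφ²+q²Δλ²) = 7722.6 km
Excess = 7722.6 − 7289.6 = 433.0 ≈ 433 km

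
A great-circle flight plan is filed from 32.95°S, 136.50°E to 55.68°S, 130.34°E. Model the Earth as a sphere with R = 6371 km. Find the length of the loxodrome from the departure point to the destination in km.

2573 km

Rhumb course C = atan2(Δλ, Δψ) with Δψ = ln[tan(π/4+φ₂/2)/tan(π/4+φ₁/2)] = -0.5654, Δλ = -0.1075 → C = 190.77°
d = R·|Δφ| / |cos C| = 6371·0.39671 / 0.98240 = 2573 km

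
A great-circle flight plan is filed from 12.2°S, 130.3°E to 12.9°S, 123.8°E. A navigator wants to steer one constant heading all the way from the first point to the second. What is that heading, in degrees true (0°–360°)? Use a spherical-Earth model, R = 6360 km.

263.7°

Δψ = ln[tan(π/4+φ₂/2)/tan(π/4+φ₁/2)] = -0.0125
Δλ = -0.1134 rad (taken the short way round)
course = atan2(Δλ, Δψ) = 263.70°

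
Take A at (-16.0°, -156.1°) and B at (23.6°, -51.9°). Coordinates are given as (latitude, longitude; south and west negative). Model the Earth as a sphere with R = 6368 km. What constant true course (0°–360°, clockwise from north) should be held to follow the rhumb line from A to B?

68.8°

Δψ = ln[tan(π/4+φ₂/2)/tan(π/4+φ₁/2)] = +0.7070
Δλ = +1.8186 rad (taken the short way round)
course = atan2(Δλ, Δψ) = 68.76°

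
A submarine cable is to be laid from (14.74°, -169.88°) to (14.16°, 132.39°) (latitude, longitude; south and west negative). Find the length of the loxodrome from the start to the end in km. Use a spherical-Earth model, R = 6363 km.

6209 km

Δψ = ln[tan(π/4+φ₂/2)/tan(π/4+φ₁/2)] = -0.0105;  Δφ = -0.0101 rad,  Δλ = -1.0076 rad
q = Δφ/Δψ = 0.9684
d = R·√(Δφ² + q²Δλ²) = 6363·0.97575 = 6209 km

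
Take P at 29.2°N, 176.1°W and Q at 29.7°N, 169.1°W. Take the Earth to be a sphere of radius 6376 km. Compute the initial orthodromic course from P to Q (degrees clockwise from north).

N = sin Δλ·cos φ₂ = +0.1059;  D = cos φ₁ sin φ₂ − sin φ₁ cos φ₂ cos Δλ = +0.0119
initial course = atan2(N, D) = 83.59°

83.6°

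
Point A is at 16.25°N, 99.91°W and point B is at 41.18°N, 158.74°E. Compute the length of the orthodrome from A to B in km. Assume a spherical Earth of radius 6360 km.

9723 km

cos σ = sin φ₁ sin φ₂ + cos φ₁ cos φ₂ cos Δλ
      = sin(16.25°)sin(41.18°) + cos(16.25°)cos(41.18°)cos(-101.35°) = 0.0420
σ = 87.590° → d = Rσ = 6360·1.52874 = 9723 km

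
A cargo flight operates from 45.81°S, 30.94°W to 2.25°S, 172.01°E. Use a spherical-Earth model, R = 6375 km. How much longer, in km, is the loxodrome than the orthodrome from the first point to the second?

1930 km

Great circle: cos σ = sin φ₁ sin φ₂ + cos φ₁ cos φ₂ cos Δλ,  σ = 2.2309 rad → d_gc = 14222.2 km
Rhumb line: Δψ = +0.8622, q = Δφ/Δψ = 0.8817, d_rh = R√(Δφ²+q²Δλ²) = 16152.0 km
Excess = 16152.0 − 14222.2 = 1929.8 ≈ 1930 km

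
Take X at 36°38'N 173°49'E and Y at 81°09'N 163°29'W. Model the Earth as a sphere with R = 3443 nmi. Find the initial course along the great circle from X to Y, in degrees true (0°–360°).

θ = atan2( sin Δλ·cos φ₂ ,  cos φ₁ sin φ₂ − sin φ₁ cos φ₂ cos Δλ )
  = atan2(+0.0594, +0.7082) = 4.79°

4.8°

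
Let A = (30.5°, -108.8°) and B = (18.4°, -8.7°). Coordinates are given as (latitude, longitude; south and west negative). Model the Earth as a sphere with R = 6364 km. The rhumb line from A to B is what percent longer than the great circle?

Great circle: σ = 1.5540 rad → d_gc = Rσ = 9889.5 km
Rhumb: Δφ = -0.2112, Δλ = +1.7471, Δψ = -0.2326, q = Δφ/Δψ = 0.9079 → d_rh = R√(Δφ²+q²Δλ²) = 10183.8 km
Excess = (10183.8 − 9889.5) / 9889.5 = 294.3 / 9889.5 = 2.98% ≈ 3.0%

3.0%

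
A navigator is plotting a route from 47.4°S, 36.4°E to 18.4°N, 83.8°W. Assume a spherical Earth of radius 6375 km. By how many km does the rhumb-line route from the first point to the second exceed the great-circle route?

380 km

Great circle: cos σ = sin φ₁ sin φ₂ + cos φ₁ cos φ₂ cos Δλ,  σ = 2.1597 rad → d_gc = 13767.9 km
Rhumb line: Δψ = +1.2687, q = Δφ/Δψ = 0.9052, d_rh = R√(Δφ²+q²Δλ²) = 14147.7 km
Excess = 14147.7 − 13767.9 = 379.8 ≈ 380 km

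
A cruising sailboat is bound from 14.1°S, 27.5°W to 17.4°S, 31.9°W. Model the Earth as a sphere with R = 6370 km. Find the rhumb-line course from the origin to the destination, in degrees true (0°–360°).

232.1°

Δψ = ln[tan(π/4+φ₂/2)/tan(π/4+φ₁/2)] = -0.0599
Δλ = -0.0768 rad (taken the short way round)
course = atan2(Δλ, Δψ) = 232.07°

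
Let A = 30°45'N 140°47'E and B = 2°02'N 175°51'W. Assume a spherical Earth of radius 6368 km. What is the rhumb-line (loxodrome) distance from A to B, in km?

Rhumb course C = atan2(Δλ, Δψ) with Δψ = ln[tan(π/4+φ₂/2)/tan(π/4+φ₁/2)] = -0.5290, Δλ = +0.7569 → C = 124.95°
d = R·|Δφ| / |cos C| = 6368·0.50120 / 0.57285 = 5572 km

5572 km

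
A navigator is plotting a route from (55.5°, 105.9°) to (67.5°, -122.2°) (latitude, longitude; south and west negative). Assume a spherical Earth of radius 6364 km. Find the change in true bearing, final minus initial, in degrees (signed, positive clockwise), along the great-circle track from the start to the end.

Initial bearing θ₁ = atan2(sin Δλ cos φ₂, cos φ₁ sin φ₂ − sin φ₁ cos φ₂ cos Δλ) = 21.21°
Final bearing θ₂ = (initial bearing from the destination back to the start) + 180° = 147.62°
Δθ = θ₂ − θ₁ = +126.4°

+126.4°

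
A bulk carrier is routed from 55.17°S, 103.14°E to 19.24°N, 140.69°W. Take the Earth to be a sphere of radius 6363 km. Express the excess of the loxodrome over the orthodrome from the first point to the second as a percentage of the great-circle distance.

Great circle: σ = 2.1040 rad → d_gc = Rσ = 13387.9 km
Rhumb: Δφ = +1.2987, Δλ = +2.0275, Δψ = +1.5017, q = Δφ/Δψ = 0.8648 → d_rh = R√(Δφ²+q²Δλ²) = 13884.2 km
Excess = (13884.2 − 13387.9) / 13387.9 = 496.3 / 13387.9 = 3.71% ≈ 3.7%

3.7%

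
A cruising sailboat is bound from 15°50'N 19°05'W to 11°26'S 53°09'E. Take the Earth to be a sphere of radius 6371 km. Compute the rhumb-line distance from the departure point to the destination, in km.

8508 km

Δψ = ln[tan(π/4+φ₂/2)/tan(π/4+φ₁/2)] = -0.4808;  Δφ = -0.4759 rad,  Δλ = +1.2607 rad
q = Δφ/Δψ = 0.9898
d = R·√(Δφ² + q²Δλ²) = 6371·1.33547 = 8508 km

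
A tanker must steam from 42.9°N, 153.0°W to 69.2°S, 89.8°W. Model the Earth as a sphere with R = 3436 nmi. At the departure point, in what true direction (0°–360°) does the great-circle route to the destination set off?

N = sin Δλ·cos φ₂ = +0.3170;  D = cos φ₁ sin φ₂ − sin φ₁ cos φ₂ cos Δλ = -0.7938
initial course = atan2(N, D) = 158.23°

158.2°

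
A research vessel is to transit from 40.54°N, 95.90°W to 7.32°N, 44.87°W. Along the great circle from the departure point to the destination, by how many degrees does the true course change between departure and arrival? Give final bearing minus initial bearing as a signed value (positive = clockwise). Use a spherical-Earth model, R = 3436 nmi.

At departure: θ₁ = atan2(sin Δλ cos φ₂, cos φ₁ sin φ₂ − sin φ₁ cos φ₂ cos Δλ) = 111.81°
At arrival: θ₂ = atan2(sin Δλ cos φ₁, −cos φ₂ sin φ₁ + sin φ₂ cos φ₁ cos Δλ) = 134.66°
Δθ = θ₂ − θ₁ = +22.8°

+22.8°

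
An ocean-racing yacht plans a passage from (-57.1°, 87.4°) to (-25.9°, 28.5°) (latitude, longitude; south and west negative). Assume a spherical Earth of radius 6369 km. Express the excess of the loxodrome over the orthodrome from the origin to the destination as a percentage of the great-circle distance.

Great circle: σ = 0.9032 rad → d_gc = Rσ = 5752.2 km
Rhumb: Δφ = +0.5445, Δλ = -1.0280, Δψ = +0.7516, q = Δφ/Δψ = 0.7245 → d_rh = R√(Δφ²+q²Δλ²) = 5876.2 km
Excess = (5876.2 − 5752.2) / 5752.2 = 124.0 / 5752.2 = 2.16% ≈ 2.2%

2.2%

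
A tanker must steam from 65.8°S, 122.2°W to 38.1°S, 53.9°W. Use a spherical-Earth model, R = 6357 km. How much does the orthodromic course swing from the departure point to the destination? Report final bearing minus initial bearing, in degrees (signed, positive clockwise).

-57.6°

At departure: θ₁ = atan2(sin Δλ cos φ₂, cos φ₁ sin φ₂ − sin φ₁ cos φ₂ cos Δλ) = 89.02°
At arrival: θ₂ = atan2(sin Δλ cos φ₁, −cos φ₂ sin φ₁ + sin φ₂ cos φ₁ cos Δλ) = 31.39°
Δθ = θ₂ − θ₁ = -57.6°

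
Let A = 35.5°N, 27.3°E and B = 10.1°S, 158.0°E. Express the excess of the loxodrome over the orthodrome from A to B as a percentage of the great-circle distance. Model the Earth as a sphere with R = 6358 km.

2.5%

Great circle: σ = 2.2453 rad → d_gc = Rσ = 14275.5 km
Rhumb: Δφ = -0.7959, Δλ = +2.2811, Δψ = -0.8407, q = Δφ/Δψ = 0.9467 → d_rh = R√(Δφ²+q²Δλ²) = 14632.6 km
Excess = (14632.6 − 14275.5) / 14275.5 = 357.1 / 14275.5 = 2.50% ≈ 2.5%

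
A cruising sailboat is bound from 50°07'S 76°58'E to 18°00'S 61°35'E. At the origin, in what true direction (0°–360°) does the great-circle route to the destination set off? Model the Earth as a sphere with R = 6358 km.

333.5°

N = sin Δλ·cos φ₂ = -0.2523;  D = cos φ₁ sin φ₂ − sin φ₁ cos φ₂ cos Δλ = +0.5055
initial course = atan2(N, D) = 333.48°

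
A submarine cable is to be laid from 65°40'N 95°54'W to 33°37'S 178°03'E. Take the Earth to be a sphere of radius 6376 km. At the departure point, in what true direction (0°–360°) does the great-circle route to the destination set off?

N = sin Δλ·cos φ₂ = -0.8308;  D = cos φ₁ sin φ₂ − sin φ₁ cos φ₂ cos Δλ = -0.2804
initial course = atan2(N, D) = 251.35°

251.4°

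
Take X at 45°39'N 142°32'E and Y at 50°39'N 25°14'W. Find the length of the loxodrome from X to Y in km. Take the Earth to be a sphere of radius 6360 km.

12423 km

Δψ = ln[tan(π/4+φ₂/2)/tan(π/4+φ₁/2)] = +0.1309;  Δφ = +0.0873 rad,  Δλ = -2.9281 rad
q = Δφ/Δψ = 0.6664
d = R·√(Δφ² + q²Δλ²) = 6360·1.95335 = 12423 km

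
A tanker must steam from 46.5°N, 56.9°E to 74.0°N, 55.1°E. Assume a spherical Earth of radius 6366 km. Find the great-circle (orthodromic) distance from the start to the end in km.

3057 km

Haversine: a = sin²(Δφ/2)+cos φ₁ cos φ₂ sin²(Δλ/2) = 0.05654;  σ = 2·atan2(√a,√(1−a))
σ = 27.512° → d = Rσ = 6366·0.48017 = 3057 km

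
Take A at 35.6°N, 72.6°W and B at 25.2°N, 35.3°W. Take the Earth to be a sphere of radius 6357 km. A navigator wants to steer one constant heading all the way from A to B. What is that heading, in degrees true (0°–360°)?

Meridional parts: M(φ₁)=+0.6657, M(φ₂)=+0.4547 → ΔM = -0.2109;  Δλ = +0.6510 rad
tan C = Δλ / ΔM = -3.0863 → C = 107.95°

108.0°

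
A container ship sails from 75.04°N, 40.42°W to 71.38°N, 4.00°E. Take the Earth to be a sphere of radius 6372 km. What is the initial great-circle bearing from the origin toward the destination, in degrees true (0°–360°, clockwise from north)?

83.8°

N = sin Δλ·cos φ₂ = +0.2235;  D = cos φ₁ sin φ₂ − sin φ₁ cos φ₂ cos Δλ = +0.0243
initial course = atan2(N, D) = 83.79°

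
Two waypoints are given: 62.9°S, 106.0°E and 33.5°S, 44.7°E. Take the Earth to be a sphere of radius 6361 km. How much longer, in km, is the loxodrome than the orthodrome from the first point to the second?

Great circle: cos σ = sin φ₁ sin φ₂ + cos φ₁ cos φ₂ cos Δλ,  σ = 0.8315 rad → d_gc = 5289.20 km
Rhumb line: Δψ = +0.8018, q = Δφ/Δψ = 0.6400, d_rh = R√(Δφ²+q²Δλ²) = 5442.72 km
Excess = 5442.72 − 5289.20 = 153.52 ≈ 154 km

154 km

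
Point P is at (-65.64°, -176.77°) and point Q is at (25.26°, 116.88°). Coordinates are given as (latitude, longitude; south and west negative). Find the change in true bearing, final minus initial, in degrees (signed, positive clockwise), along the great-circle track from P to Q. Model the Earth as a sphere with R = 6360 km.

+35.7°

Initial bearing θ₁ = atan2(sin Δλ cos φ₂, cos φ₁ sin φ₂ − sin φ₁ cos φ₂ cos Δλ) = 301.44°
Final bearing θ₂ = (initial bearing from the destination back to the start) + 180° = 337.10°
Δθ = θ₂ − θ₁ = +35.7°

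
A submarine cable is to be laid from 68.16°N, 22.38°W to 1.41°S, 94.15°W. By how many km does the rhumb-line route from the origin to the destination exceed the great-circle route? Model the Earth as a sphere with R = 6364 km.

Great circle: cos σ = sin φ₁ sin φ₂ + cos φ₁ cos φ₂ cos Δλ,  σ = 1.4772 rad → d_gc = 9400.6 km
Rhumb line: Δψ = -1.6700, q = Δφ/Δψ = 0.7271, d_rh = R√(Δφ²+q²Δλ²) = 9659.4 km
Excess = 9659.4 − 9400.6 = 258.8 ≈ 259 km

259 km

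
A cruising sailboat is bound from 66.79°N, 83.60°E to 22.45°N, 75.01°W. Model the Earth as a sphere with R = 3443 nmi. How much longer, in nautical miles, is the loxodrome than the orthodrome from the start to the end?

Great circle: cos σ = sin φ₁ sin φ₂ + cos φ₁ cos φ₂ cos Δλ,  σ = 1.5590 rad → d_gc = 5367.5 nmi
Rhumb line: Δψ = -1.1807, q = Δφ/Δψ = 0.6554, d_rh = R√(Δφ²+q²Δλ²) = 6791.4 nmi
Excess = 6791.4 − 5367.5 = 1423.9 ≈ 1424 nmi

1424 nmi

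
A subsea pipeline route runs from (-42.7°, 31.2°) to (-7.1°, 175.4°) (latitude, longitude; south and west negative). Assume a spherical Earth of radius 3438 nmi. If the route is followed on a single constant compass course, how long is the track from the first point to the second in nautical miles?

7956 nmi

Δψ = ln[tan(π/4+φ₂/2)/tan(π/4+φ₁/2)] = +0.7015;  Δφ = +0.6213 rad,  Δλ = +2.5168 rad
q = Δφ/Δψ = 0.8858
d = R·√(Δφ² + q²Δλ²) = 3438·2.31426 = 7956 nmi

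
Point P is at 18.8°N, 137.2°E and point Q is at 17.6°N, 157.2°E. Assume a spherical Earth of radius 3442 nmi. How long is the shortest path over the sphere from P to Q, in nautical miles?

1143 nmi

cos σ = sin φ₁ sin φ₂ + cos φ₁ cos φ₂ cos Δλ
      = sin(18.80°)sin(17.60°) + cos(18.80°)cos(17.60°)cos(20.00°) = 0.9454
σ = 19.027° → d = Rσ = 3442·0.33209 = 1143 nmi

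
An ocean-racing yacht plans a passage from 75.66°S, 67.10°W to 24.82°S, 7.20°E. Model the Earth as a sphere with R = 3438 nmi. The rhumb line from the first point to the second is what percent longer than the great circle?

4.7%

Great circle: σ = 1.0843 rad → d_gc = Rσ = 3727.9 nmi
Rhumb: Δφ = +0.8873, Δλ = +1.2968, Δψ = +1.6257, q = Δφ/Δψ = 0.5458 → d_rh = R√(Δφ²+q²Δλ²) = 3902.3 nmi
Excess = (3902.3 − 3727.9) / 3727.9 = 174.4 / 3727.9 = 4.68% ≈ 4.7%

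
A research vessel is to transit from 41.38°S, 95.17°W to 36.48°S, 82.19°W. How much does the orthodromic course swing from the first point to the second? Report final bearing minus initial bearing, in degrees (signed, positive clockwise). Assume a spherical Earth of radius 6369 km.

At departure: θ₁ = atan2(sin Δλ cos φ₂, cos φ₁ sin φ₂ − sin φ₁ cos φ₂ cos Δλ) = 68.31°
At arrival: θ₂ = atan2(sin Δλ cos φ₁, −cos φ₂ sin φ₁ + sin φ₂ cos φ₁ cos Δλ) = 60.12°
Δθ = θ₂ − θ₁ = -8.2°

-8.2°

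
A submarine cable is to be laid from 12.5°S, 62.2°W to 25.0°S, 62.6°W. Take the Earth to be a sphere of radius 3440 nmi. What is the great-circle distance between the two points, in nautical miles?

Haversine: a = sin²(Δφ/2)+cos φ₁ cos φ₂ sin²(Δλ/2) = 0.01186;  σ = 2·atan2(√a,√(1−a))
σ = 12.506° → d = Rσ = 3440·0.21827 = 751 nmi

751 nmi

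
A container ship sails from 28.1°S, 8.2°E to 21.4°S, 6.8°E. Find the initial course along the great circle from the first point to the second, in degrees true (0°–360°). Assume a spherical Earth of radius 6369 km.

θ = atan2( sin Δλ·cos φ₂ ,  cos φ₁ sin φ₂ − sin φ₁ cos φ₂ cos Δλ )
  = atan2(-0.0227, +0.1165) = 348.96°

349.0°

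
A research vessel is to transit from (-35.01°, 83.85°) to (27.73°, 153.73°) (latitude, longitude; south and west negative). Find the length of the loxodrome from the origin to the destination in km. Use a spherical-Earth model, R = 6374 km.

10141 km

Δψ = ln[tan(π/4+φ₂/2)/tan(π/4+φ₁/2)] = +1.1571;  Δφ = +1.0950 rad,  Δλ = +1.2196 rad
q = Δφ/Δψ = 0.9463
d = R·√(Δφ² + q²Δλ²) = 6374·1.59098 = 10141 km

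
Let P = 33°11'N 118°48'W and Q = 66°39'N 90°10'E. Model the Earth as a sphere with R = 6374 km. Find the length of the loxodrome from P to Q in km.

Rhumb course C = atan2(Δλ, Δψ) with Δψ = ln[tan(π/4+φ₂/2)/tan(π/4+φ₁/2)] = +0.9623, Δλ = -2.6360 → C = 290.05°
d = R·|Δφ| / |cos C| = 6374·0.58410 / 0.34291 = 10857 km

10857 km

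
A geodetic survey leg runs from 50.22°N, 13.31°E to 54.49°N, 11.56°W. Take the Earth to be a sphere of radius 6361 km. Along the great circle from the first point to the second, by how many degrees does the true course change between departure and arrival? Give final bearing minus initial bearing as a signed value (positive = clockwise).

-19.8°

Initial bearing θ₁ = atan2(sin Δλ cos φ₂, cos φ₁ sin φ₂ − sin φ₁ cos φ₂ cos Δλ) = 295.37°
Final bearing θ₂ = (initial bearing from the destination back to the start) + 180° = 275.55°
Δθ = θ₂ − θ₁ = -19.8°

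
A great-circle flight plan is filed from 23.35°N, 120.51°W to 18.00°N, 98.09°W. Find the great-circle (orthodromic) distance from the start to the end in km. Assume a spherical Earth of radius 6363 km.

2401 km

Haversine: a = sin²(Δφ/2)+cos φ₁ cos φ₂ sin²(Δλ/2) = 0.03518;  σ = 2·atan2(√a,√(1−a))
σ = 21.621° → d = Rσ = 6363·0.37735 = 2401 km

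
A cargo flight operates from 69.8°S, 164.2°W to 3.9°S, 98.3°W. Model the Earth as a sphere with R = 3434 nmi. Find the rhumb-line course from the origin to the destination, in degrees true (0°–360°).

34.8°

Meridional parts: M(φ₁)=-1.7253, M(φ₂)=-0.0681 → ΔM = +1.6571;  Δλ = +1.1502 rad
tan C = Δλ / ΔM = +0.6941 → C = 34.76°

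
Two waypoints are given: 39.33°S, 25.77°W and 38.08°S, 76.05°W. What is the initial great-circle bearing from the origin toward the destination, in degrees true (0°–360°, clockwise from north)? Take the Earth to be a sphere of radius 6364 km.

N = sin Δλ·cos φ₂ = -0.6055;  D = cos φ₁ sin φ₂ − sin φ₁ cos φ₂ cos Δλ = -0.1583
initial course = atan2(N, D) = 255.35°

255.4°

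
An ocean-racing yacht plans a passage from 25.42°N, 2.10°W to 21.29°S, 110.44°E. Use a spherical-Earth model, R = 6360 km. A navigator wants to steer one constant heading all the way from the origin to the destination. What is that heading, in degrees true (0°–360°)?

113.1°

Meridional parts: M(φ₁)=+0.4590, M(φ₂)=-0.3804 → ΔM = -0.8394;  Δλ = +1.9642 rad
tan C = Δλ / ΔM = -2.3400 → C = 113.14°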